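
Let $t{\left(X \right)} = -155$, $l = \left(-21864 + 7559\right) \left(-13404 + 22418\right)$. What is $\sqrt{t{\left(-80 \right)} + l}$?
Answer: $5 i \sqrt{5157817} \approx 11355.0 i$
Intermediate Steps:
$l = -128945270$ ($l = \left(-14305\right) 9014 = -128945270$)
$\sqrt{t{\left(-80 \right)} + l} = \sqrt{-155 - 128945270} = \sqrt{-128945425} = 5 i \sqrt{5157817}$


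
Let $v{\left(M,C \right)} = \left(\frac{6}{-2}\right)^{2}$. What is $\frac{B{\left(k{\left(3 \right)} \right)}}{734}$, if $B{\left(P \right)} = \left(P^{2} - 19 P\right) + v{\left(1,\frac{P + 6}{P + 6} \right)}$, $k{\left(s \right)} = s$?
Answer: $- \frac{39}{734} \approx -0.053133$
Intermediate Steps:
$v{\left(M,C \right)} = 9$ ($v{\left(M,C \right)} = \left(6 \left(- \frac{1}{2}\right)\right)^{2} = \left(-3\right)^{2} = 9$)
$B{\left(P \right)} = 9 + P^{2} - 19 P$ ($B{\left(P \right)} = \left(P^{2} - 19 P\right) + 9 = 9 + P^{2} - 19 P$)
$\frac{B{\left(k{\left(3 \right)} \right)}}{734} = \frac{9 + 3^{2} - 57}{734} = \left(9 + 9 - 57\right) \frac{1}{734} = \left(-39\right) \frac{1}{734} = - \frac{39}{734}$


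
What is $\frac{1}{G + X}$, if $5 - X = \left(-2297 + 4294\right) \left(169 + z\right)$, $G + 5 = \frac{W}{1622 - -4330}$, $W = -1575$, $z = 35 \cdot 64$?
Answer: $- \frac{1984}{9544574157} \approx -2.0787 \cdot 10^{-7}$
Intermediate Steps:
$z = 2240$
$G = - \frac{10445}{1984}$ ($G = -5 - \frac{1575}{1622 - -4330} = -5 - \frac{1575}{1622 + 4330} = -5 - \frac{1575}{5952} = -5 - \frac{525}{1984} = - \frac{10445}{1984} \approx -5.2646$)
$X = -4810768$ ($X = 5 - \left(-2297 + 4294\right) \left(169 + 2240\right) = 5 - 1997 \cdot 2409 = 5 - 4810773 = -4810768$)
$\frac{1}{G + X} = \frac{1}{- \frac{10445}{1984} - 4810768} = \frac{1}{- \frac{9544574157}{1984}} = - \frac{1984}{9544574157}$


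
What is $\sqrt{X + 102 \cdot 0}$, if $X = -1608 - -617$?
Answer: $i \sqrt{991} \approx 31.48 i$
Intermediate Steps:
$X = -991$ ($X = -1608 + 617 = -991$)
$\sqrt{X + 102 \cdot 0} = \sqrt{-991 + 102 \cdot 0} = \sqrt{-991 + 0} = \sqrt{-991} = i \sqrt{991}$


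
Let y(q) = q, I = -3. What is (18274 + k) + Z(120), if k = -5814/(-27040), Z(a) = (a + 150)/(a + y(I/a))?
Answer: 1185822406213/64882480 ≈ 18276.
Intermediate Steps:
Z(a) = (150 + a)/(a - 3/a) (Z(a) = (a + 150)/(a - 3/a) = (150 + a)/(a - 3/a))
k = 2907/13520 (k = -5814*(-1/27040) = 2907/13520 ≈ 0.21501)
(18274 + k) + Z(120) = (18274 + 2907/13520) + 120*(150 + 120)/(-3 + 120**2) = 247067387/13520 + 120*270/(-3 + 14400) = 247067387/13520 + 120*270/14397 = 247067387/13520 + 120*(1/14397)*270 = 247067387/13520 + 10800/4799 = 1185822406213/64882480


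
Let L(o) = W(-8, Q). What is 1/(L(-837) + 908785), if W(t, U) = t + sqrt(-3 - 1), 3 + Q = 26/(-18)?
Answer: 908777/825875635733 - 2*I/825875635733 ≈ 1.1004e-6 - 2.4217e-12*I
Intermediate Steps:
Q = -40/9 (Q = -3 + 26/(-18) = -3 + 26*(-1/18) = -3 - 13/9 = -40/9 ≈ -4.4444)
W(t, U) = t + 2*I (W(t, U) = t + sqrt(-4) = t + 2*I)
L(o) = -8 + 2*I
1/(L(-837) + 908785) = 1/((-8 + 2*I) + 908785) = 1/(908777 + 2*I) = (908777 - 2*I)/825875635733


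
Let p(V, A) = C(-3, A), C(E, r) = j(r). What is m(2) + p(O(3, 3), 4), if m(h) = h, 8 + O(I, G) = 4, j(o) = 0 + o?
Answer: 6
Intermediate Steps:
j(o) = o
C(E, r) = r
O(I, G) = -4 (O(I, G) = -8 + 4 = -4)
p(V, A) = A
m(2) + p(O(3, 3), 4) = 2 + 4 = 6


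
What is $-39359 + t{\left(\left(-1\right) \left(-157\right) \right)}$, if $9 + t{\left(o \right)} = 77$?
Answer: $-39291$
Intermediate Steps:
$t{\left(o \right)} = 68$ ($t{\left(o \right)} = -9 + 77 = 68$)
$-39359 + t{\left(\left(-1\right) \left(-157\right) \right)} = -39359 + 68 = -39291$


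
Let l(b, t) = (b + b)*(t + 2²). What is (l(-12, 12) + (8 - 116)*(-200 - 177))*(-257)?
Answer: -10365324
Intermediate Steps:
l(b, t) = 2*b*(4 + t) (l(b, t) = (2*b)*(t + 4) = (2*b)*(4 + t) = 2*b*(4 + t))
(l(-12, 12) + (8 - 116)*(-200 - 177))*(-257) = (2*(-12)*(4 + 12) + (8 - 116)*(-200 - 177))*(-257) = (2*(-12)*16 - 108*(-377))*(-257) = (-384 + 40716)*(-257) = 40332*(-257) = -10365324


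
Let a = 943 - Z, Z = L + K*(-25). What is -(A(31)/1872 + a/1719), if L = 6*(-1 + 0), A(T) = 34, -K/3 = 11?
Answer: -5381/59592 ≈ -0.090297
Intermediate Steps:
K = -33 (K = -3*11 = -33)
L = -6 (L = 6*(-1) = -6)
Z = 819 (Z = -6 - 33*(-25) = -6 + 825 = 819)
a = 124 (a = 943 - 1*819 = 943 - 819 = 124)
-(A(31)/1872 + a/1719) = -(34/1872 + 124/1719) = -(34*(1/1872) + 124*(1/1719)) = -(17/936 + 124/1719) = -1*5381/59592 = -5381/59592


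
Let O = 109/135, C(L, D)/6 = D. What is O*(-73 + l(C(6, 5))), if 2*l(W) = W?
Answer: -6322/135 ≈ -46.830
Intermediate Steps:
C(L, D) = 6*D
l(W) = W/2
O = 109/135 (O = 109*(1/135) = 109/135 ≈ 0.80741)
O*(-73 + l(C(6, 5))) = 109*(-73 + (6*5)/2)/135 = 109*(-73 + (1/2)*30)/135 = 109*(-73 + 15)/135 = (109/135)*(-58) = -6322/135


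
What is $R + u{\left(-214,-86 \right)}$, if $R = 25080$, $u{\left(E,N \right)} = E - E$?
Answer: $25080$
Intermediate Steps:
$u{\left(E,N \right)} = 0$
$R + u{\left(-214,-86 \right)} = 25080 + 0 = 25080$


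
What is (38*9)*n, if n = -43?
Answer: -14706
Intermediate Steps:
(38*9)*n = (38*9)*(-43) = 342*(-43) = -14706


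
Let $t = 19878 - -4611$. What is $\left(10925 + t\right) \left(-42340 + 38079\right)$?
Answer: $-150899054$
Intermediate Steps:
$t = 24489$ ($t = 19878 + 4611 = 24489$)
$\left(10925 + t\right) \left(-42340 + 38079\right) = \left(10925 + 24489\right) \left(-42340 + 38079\right) = 35414 \left(-4261\right) = -150899054$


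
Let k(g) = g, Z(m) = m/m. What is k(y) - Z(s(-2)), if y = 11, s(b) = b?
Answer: 10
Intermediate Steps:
Z(m) = 1
k(y) - Z(s(-2)) = 11 - 1*1 = 11 - 1 = 10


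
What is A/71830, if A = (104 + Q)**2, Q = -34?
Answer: 490/7183 ≈ 0.068217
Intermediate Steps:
A = 4900 (A = (104 - 34)**2 = 70**2 = 4900)
A/71830 = 4900/71830 = 4900*(1/71830) = 490/7183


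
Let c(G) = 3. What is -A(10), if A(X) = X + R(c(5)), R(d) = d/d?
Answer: -11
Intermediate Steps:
R(d) = 1
A(X) = 1 + X (A(X) = X + 1 = 1 + X)
-A(10) = -(1 + 10) = -1*11 = -11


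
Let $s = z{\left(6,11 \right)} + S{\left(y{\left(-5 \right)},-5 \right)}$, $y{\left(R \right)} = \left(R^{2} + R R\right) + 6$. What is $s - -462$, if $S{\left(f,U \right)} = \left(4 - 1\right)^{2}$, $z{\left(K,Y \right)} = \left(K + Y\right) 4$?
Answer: $539$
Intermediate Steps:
$z{\left(K,Y \right)} = 4 K + 4 Y$
$y{\left(R \right)} = 6 + 2 R^{2}$ ($y{\left(R \right)} = \left(R^{2} + R^{2}\right) + 6 = 2 R^{2} + 6 = 6 + 2 R^{2}$)
$S{\left(f,U \right)} = 9$ ($S{\left(f,U \right)} = 3^{2} = 9$)
$s = 77$ ($s = \left(4 \cdot 6 + 4 \cdot 11\right) + 9 = \left(24 + 44\right) + 9 = 68 + 9 = 77$)
$s - -462 = 77 - -462 = 77 + 462 = 539$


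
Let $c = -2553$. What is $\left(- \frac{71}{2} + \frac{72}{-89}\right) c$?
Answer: $\frac{16500039}{178} \approx 92697.0$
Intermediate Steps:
$\left(- \frac{71}{2} + \frac{72}{-89}\right) c = \left(- \frac{71}{2} + \frac{72}{-89}\right) \left(-2553\right) = \left(\left(-71\right) \frac{1}{2} + 72 \left(- \frac{1}{89}\right)\right) \left(-2553\right) = \left(- \frac{71}{2} - \frac{72}{89}\right) \left(-2553\right) = \left(- \frac{6463}{178}\right) \left(-2553\right) = \frac{16500039}{178}$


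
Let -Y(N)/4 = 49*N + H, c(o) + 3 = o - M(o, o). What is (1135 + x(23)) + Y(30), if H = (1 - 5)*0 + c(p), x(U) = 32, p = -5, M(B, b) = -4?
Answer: -4697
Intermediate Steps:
c(o) = 1 + o (c(o) = -3 + (o - 1*(-4)) = -3 + (o + 4) = -3 + (4 + o) = 1 + o)
H = -4 (H = (1 - 5)*0 + (1 - 5) = -4*0 - 4 = 0 - 4 = -4)
Y(N) = 16 - 196*N (Y(N) = -4*(49*N - 4) = -4*(-4 + 49*N) = 16 - 196*N)
(1135 + x(23)) + Y(30) = (1135 + 32) + (16 - 196*30) = 1167 + (16 - 5880) = 1167 - 5864 = -4697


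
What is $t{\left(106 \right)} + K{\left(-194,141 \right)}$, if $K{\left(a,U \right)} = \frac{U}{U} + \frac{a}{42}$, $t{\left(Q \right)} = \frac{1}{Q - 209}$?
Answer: $- \frac{7849}{2163} \approx -3.6288$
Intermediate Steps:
$t{\left(Q \right)} = \frac{1}{-209 + Q}$
$K{\left(a,U \right)} = 1 + \frac{a}{42}$ ($K{\left(a,U \right)} = 1 + a \frac{1}{42} = 1 + \frac{a}{42}$)
$t{\left(106 \right)} + K{\left(-194,141 \right)} = \frac{1}{-209 + 106} + \left(1 + \frac{1}{42} \left(-194\right)\right) = \frac{1}{-103} + \left(1 - \frac{97}{21}\right) = - \frac{1}{103} - \frac{76}{21} = - \frac{7849}{2163}$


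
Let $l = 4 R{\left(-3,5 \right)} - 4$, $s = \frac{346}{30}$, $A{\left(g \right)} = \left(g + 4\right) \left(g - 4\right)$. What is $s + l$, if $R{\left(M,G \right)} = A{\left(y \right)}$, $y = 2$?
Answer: $- \frac{607}{15} \approx -40.467$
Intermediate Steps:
$A{\left(g \right)} = \left(-4 + g\right) \left(4 + g\right)$ ($A{\left(g \right)} = \left(4 + g\right) \left(-4 + g\right) = \left(-4 + g\right) \left(4 + g\right)$)
$R{\left(M,G \right)} = -12$ ($R{\left(M,G \right)} = -16 + 2^{2} = -16 + 4 = -12$)
$s = \frac{173}{15}$ ($s = 346 \cdot \frac{1}{30} = \frac{173}{15} \approx 11.533$)
$l = -52$ ($l = 4 \left(-12\right) - 4 = -48 - 4 = -52$)
$s + l = \frac{173}{15} - 52 = - \frac{607}{15}$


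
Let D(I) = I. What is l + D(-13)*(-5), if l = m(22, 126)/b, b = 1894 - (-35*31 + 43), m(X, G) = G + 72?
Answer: 95519/1468 ≈ 65.067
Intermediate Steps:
m(X, G) = 72 + G
b = 2936 (b = 1894 - (-1085 + 43) = 1894 - 1*(-1042) = 1894 + 1042 = 2936)
l = 99/1468 (l = (72 + 126)/2936 = 198*(1/2936) = 99/1468 ≈ 0.067439)
l + D(-13)*(-5) = 99/1468 - 13*(-5) = 99/1468 + 65 = 95519/1468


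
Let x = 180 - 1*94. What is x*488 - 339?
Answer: 41629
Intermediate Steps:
x = 86 (x = 180 - 94 = 86)
x*488 - 339 = 86*488 - 339 = 41968 - 339 = 41629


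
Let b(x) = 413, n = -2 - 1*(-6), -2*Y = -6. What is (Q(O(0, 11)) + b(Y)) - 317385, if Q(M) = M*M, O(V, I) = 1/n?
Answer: -5071551/16 ≈ -3.1697e+5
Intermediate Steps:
Y = 3 (Y = -½*(-6) = 3)
n = 4 (n = -2 + 6 = 4)
O(V, I) = ¼ (O(V, I) = 1/4 = ¼)
Q(M) = M²
(Q(O(0, 11)) + b(Y)) - 317385 = ((¼)² + 413) - 317385 = (1/16 + 413) - 317385 = 6609/16 - 317385 = -5071551/16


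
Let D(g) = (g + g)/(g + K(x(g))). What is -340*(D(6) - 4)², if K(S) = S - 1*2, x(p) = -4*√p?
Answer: -39644/5 - 9384*√6/5 ≈ -12526.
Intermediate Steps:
K(S) = -2 + S (K(S) = S - 2 = -2 + S)
D(g) = 2*g/(-2 + g - 4*√g) (D(g) = (g + g)/(g + (-2 - 4*√g)) = (2*g)/(-2 + g - 4*√g) = 2*g/(-2 + g - 4*√g))
-340*(D(6) - 4)² = -340*(2*6/(-2 + 6 - 4*√6) - 4)² = -340*(2*6/(4 - 4*√6) - 4)² = -340*(12/(4 - 4*√6) - 4)² = -340*(-4 + 12/(4 - 4*√6))²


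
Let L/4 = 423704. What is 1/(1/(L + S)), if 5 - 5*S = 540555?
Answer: 1586706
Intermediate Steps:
L = 1694816 (L = 4*423704 = 1694816)
S = -108110 (S = 1 - ⅕*540555 = 1 - 108111 = -108110)
1/(1/(L + S)) = 1/(1/(1694816 - 108110)) = 1/(1/1586706) = 1586706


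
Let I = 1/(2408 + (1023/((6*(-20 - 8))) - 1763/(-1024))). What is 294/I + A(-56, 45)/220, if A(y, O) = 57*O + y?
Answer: 19900089887/28160 ≈ 7.0668e+5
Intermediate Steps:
A(y, O) = y + 57*O
I = 7168/17229237 (I = 1/(2408 + (1023/((6*(-28))) - 1763*(-1/1024))) = 1/(2408 + (1023/(-168) + 1763/1024)) = 1/(2408 + (1023*(-1/168) + 1763/1024)) = 1/(2408 + (-341/56 + 1763/1024)) = 1/(2408 - 31307/7168) = 1/(17229237/7168) = 7168/17229237 ≈ 0.00041604)
294/I + A(-56, 45)/220 = 294/(7168/17229237) + (-56 + 57*45)/220 = 294*(17229237/7168) + (-56 + 2565)*(1/220) = 361813977/512 + 2509*(1/220) = 361813977/512 + 2509/220 = 19900089887/28160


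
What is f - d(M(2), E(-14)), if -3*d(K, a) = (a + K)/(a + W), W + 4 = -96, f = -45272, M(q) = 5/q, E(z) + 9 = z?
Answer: -814895/18 ≈ -45272.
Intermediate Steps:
E(z) = -9 + z
W = -100 (W = -4 - 96 = -100)
d(K, a) = -(K + a)/(3*(-100 + a)) (d(K, a) = -(a + K)/(3*(a - 100)) = -(K + a)/(3*(-100 + a)))
f - d(M(2), E(-14)) = -45272 - (-5/2 - (-9 - 14))/(3*(-100 + (-9 - 14))) = -45272 - (-5/2 - 1*(-23))/(3*(-100 - 23)) = -45272 - (-1*5/2 + 23)/(3*(-123)) = -45272 - (-1)*(-5/2 + 23)/(3*123) = -45272 - (-1)*41/(3*123*2) = -45272 - 1*(-1/18) = -45272 + 1/18 = -814895/18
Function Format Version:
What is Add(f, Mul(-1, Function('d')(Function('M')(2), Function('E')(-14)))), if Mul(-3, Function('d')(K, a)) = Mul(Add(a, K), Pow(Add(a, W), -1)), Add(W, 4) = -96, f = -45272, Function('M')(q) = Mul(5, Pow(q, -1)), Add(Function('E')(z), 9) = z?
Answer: Rational(-814895, 18) ≈ -45272.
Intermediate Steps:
Function('E')(z) = Add(-9, z)
W = -100 (W = Add(-4, -96) = -100)
Function('d')(K, a) = Mul(Rational(-1, 3), Pow(Add(-100, a), -1), Add(K, a)) (Function('d')(K, a) = Mul(Rational(-1, 3), Mul(Add(a, K), Pow(Add(a, -100), -1))) = Mul(Rational(-1, 3), Mul(Add(K, a), Pow(Add(-100, a), -1))) = Mul(Rational(-1, 3), Mul(Pow(Add(-100, a), -1), Add(K, a))) = Mul(Rational(-1, 3), Pow(Add(-100, a), -1), Add(K, a)))
Add(f, Mul(-1, Function('d')(Function('M')(2), Function('E')(-14)))) = Add(-45272, Mul(-1, Mul(Rational(1, 3), Pow(Add(-100, Add(-9, -14)), -1), Add(Mul(-1, Mul(5, Pow(2, -1))), Mul(-1, Add(-9, -14)))))) = Add(-45272, Mul(-1, Mul(Rational(1, 3), Pow(Add(-100, -23), -1), Add(Mul(-1, Mul(5, Rational(1, 2))), Mul(-1, -23))))) = Add(-45272, Mul(-1, Mul(Rational(1, 3), Pow(-123, -1), Add(Mul(-1, Rational(5, 2)), 23)))) = Add(-45272, Mul(-1, Mul(Rational(1, 3), Rational(-1, 123), Add(Rational(-5, 2), 23)))) = Add(-45272, Mul(-1, Mul(Rational(1, 3), Rational(-1, 123), Rational(41, 2)))) = Add(-45272, Mul(-1, Rational(-1, 18))) = Add(-45272, Rational(1, 18)) = Rational(-814895, 18)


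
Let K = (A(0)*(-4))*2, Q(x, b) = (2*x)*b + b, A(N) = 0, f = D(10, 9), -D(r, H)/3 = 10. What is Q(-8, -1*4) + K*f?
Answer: 60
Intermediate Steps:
D(r, H) = -30 (D(r, H) = -3*10 = -30)
f = -30
Q(x, b) = b + 2*b*x (Q(x, b) = 2*b*x + b = b + 2*b*x)
K = 0 (K = (0*(-4))*2 = 0*2 = 0)
Q(-8, -1*4) + K*f = (-1*4)*(1 + 2*(-8)) + 0*(-30) = -4*(1 - 16) + 0 = -4*(-15) + 0 = 60 + 0 = 60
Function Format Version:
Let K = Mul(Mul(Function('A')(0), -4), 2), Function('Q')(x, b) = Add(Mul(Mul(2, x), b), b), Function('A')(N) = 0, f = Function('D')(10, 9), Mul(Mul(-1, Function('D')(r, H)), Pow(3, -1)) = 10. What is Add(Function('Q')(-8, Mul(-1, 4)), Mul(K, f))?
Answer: 60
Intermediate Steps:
Function('D')(r, H) = -30 (Function('D')(r, H) = Mul(-3, 10) = -30)
f = -30
Function('Q')(x, b) = Add(b, Mul(2, b, x)) (Function('Q')(x, b) = Add(Mul(2, b, x), b) = Add(b, Mul(2, b, x)))
K = 0 (K = Mul(Mul(0, -4), 2) = Mul(0, 2) = 0)
Add(Function('Q')(-8, Mul(-1, 4)), Mul(K, f)) = Add(Mul(Mul(-1, 4), Add(1, Mul(2, -8))), Mul(0, -30)) = Add(Mul(-4, Add(1, -16)), 0) = Add(Mul(-4, -15), 0) = Add(60, 0) = 60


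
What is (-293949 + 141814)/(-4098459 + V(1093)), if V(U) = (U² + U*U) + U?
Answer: 152135/1708068 ≈ 0.089068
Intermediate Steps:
V(U) = U + 2*U² (V(U) = (U² + U²) + U = 2*U² + U = U + 2*U²)
(-293949 + 141814)/(-4098459 + V(1093)) = (-293949 + 141814)/(-4098459 + 1093*(1 + 2*1093)) = -152135/(-4098459 + 1093*(1 + 2186)) = -152135/(-4098459 + 1093*2187) = -152135/(-4098459 + 2390391) = -152135/(-1708068) = -152135*(-1/1708068) = 152135/1708068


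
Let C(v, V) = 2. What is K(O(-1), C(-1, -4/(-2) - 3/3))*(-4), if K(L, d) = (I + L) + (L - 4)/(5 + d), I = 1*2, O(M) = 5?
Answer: -200/7 ≈ -28.571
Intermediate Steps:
I = 2
K(L, d) = 2 + L + (-4 + L)/(5 + d) (K(L, d) = (2 + L) + (L - 4)/(5 + d) = (2 + L) + (-4 + L)/(5 + d) = 2 + L + (-4 + L)/(5 + d))
K(O(-1), C(-1, -4/(-2) - 3/3))*(-4) = ((6 + 2*2 + 6*5 + 5*2)/(5 + 2))*(-4) = ((6 + 4 + 30 + 10)/7)*(-4) = ((⅐)*50)*(-4) = (50/7)*(-4) = -200/7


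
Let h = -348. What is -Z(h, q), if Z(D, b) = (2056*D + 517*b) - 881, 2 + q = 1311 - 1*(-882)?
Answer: -416378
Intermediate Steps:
q = 2191 (q = -2 + (1311 - 1*(-882)) = -2 + (1311 + 882) = -2 + 2193 = 2191)
Z(D, b) = -881 + 517*b + 2056*D (Z(D, b) = (517*b + 2056*D) - 881 = -881 + 517*b + 2056*D)
-Z(h, q) = -(-881 + 517*2191 + 2056*(-348)) = -(-881 + 1132747 - 715488) = -1*416378 = -416378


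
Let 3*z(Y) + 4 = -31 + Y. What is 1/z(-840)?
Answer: -3/875 ≈ -0.0034286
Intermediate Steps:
z(Y) = -35/3 + Y/3 (z(Y) = -4/3 + (-31 + Y)/3 = -4/3 + (-31/3 + Y/3) = -35/3 + Y/3)
1/z(-840) = 1/(-35/3 + (⅓)*(-840)) = 1/(-35/3 - 280) = 1/(-875/3) = -3/875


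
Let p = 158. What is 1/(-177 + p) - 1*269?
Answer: -5112/19 ≈ -269.05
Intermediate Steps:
1/(-177 + p) - 1*269 = 1/(-177 + 158) - 1*269 = 1/(-19) - 269 = -1/19 - 269 = -5112/19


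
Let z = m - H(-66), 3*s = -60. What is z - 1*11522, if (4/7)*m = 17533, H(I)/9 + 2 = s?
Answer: 77435/4 ≈ 19359.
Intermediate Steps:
s = -20 (s = (1/3)*(-60) = -20)
H(I) = -198 (H(I) = -18 + 9*(-20) = -18 - 180 = -198)
m = 122731/4 (m = (7/4)*17533 = 122731/4 ≈ 30683.)
z = 123523/4 (z = 122731/4 - 1*(-198) = 122731/4 + 198 = 123523/4 ≈ 30881.)
z - 1*11522 = 123523/4 - 1*11522 = 123523/4 - 11522 = 77435/4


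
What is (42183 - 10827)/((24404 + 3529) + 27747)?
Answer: 2613/4640 ≈ 0.56315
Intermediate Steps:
(42183 - 10827)/((24404 + 3529) + 27747) = 31356/(27933 + 27747) = 31356/55680 = 31356*(1/55680) = 2613/4640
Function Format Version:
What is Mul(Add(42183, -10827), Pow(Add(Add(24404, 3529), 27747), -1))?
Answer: Rational(2613, 4640) ≈ 0.56315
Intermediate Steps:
Mul(Add(42183, -10827), Pow(Add(Add(24404, 3529), 27747), -1)) = Mul(31356, Pow(Add(27933, 27747), -1)) = Mul(31356, Pow(55680, -1)) = Mul(31356, Rational(1, 55680)) = Rational(2613, 4640)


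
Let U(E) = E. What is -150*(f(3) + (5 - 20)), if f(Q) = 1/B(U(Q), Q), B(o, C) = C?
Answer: 2200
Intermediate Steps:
f(Q) = 1/Q
-150*(f(3) + (5 - 20)) = -150*(1/3 + (5 - 20)) = -150*(⅓ - 15) = -150*(-44/3) = 2200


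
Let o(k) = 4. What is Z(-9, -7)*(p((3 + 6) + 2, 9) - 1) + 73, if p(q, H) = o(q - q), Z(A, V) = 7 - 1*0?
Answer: 94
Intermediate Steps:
Z(A, V) = 7 (Z(A, V) = 7 + 0 = 7)
p(q, H) = 4
Z(-9, -7)*(p((3 + 6) + 2, 9) - 1) + 73 = 7*(4 - 1) + 73 = 7*3 + 73 = 21 + 73 = 94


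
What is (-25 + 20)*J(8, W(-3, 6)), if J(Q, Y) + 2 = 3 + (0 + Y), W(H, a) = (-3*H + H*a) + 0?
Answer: 40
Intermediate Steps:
W(H, a) = -3*H + H*a
J(Q, Y) = 1 + Y (J(Q, Y) = -2 + (3 + (0 + Y)) = -2 + (3 + Y) = 1 + Y)
(-25 + 20)*J(8, W(-3, 6)) = (-25 + 20)*(1 - 3*(-3 + 6)) = -5*(1 - 3*3) = -5*(1 - 9) = -5*(-8) = 40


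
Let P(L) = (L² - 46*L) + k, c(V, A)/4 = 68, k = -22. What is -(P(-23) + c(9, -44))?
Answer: -1837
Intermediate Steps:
c(V, A) = 272 (c(V, A) = 4*68 = 272)
P(L) = -22 + L² - 46*L (P(L) = (L² - 46*L) - 22 = -22 + L² - 46*L)
-(P(-23) + c(9, -44)) = -((-22 + (-23)² - 46*(-23)) + 272) = -((-22 + 529 + 1058) + 272) = -(1565 + 272) = -1*1837 = -1837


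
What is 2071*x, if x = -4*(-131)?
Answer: 1085204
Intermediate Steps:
x = 524
2071*x = 2071*524 = 1085204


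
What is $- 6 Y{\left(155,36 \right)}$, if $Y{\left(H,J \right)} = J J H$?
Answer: $-1205280$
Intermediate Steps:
$Y{\left(H,J \right)} = H J^{2}$ ($Y{\left(H,J \right)} = J^{2} H = H J^{2}$)
$- 6 Y{\left(155,36 \right)} = - 6 \cdot 155 \cdot 36^{2} = - 6 \cdot 155 \cdot 1296 = \left(-6\right) 200880 = -1205280$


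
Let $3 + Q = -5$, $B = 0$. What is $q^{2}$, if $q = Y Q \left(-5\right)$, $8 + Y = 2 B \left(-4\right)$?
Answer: $102400$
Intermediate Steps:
$Y = -8$ ($Y = -8 + 2 \cdot 0 \left(-4\right) = -8 + 0 \left(-4\right) = -8 + 0 = -8$)
$Q = -8$ ($Q = -3 - 5 = -8$)
$q = -320$ ($q = \left(-8\right) \left(-8\right) \left(-5\right) = 64 \left(-5\right) = -320$)
$q^{2} = \left(-320\right)^{2} = 102400$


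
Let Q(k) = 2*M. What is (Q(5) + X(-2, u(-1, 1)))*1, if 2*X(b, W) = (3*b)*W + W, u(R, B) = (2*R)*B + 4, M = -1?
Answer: -7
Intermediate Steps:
u(R, B) = 4 + 2*B*R (u(R, B) = 2*B*R + 4 = 4 + 2*B*R)
X(b, W) = W/2 + 3*W*b/2 (X(b, W) = ((3*b)*W + W)/2 = (3*W*b + W)/2 = (W + 3*W*b)/2 = W/2 + 3*W*b/2)
Q(k) = -2 (Q(k) = 2*(-1) = -2)
(Q(5) + X(-2, u(-1, 1)))*1 = (-2 + (4 + 2*1*(-1))*(1 + 3*(-2))/2)*1 = (-2 + (4 - 2)*(1 - 6)/2)*1 = (-2 + (1/2)*2*(-5))*1 = (-2 - 5)*1 = -7*1 = -7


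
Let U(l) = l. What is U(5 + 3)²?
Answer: 64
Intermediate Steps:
U(5 + 3)² = (5 + 3)² = 8² = 64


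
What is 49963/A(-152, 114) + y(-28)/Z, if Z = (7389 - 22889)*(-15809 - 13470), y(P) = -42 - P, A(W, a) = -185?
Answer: -2267443349609/8395753250 ≈ -270.07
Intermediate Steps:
Z = 453824500 (Z = -15500*(-29279) = 453824500)
49963/A(-152, 114) + y(-28)/Z = 49963/(-185) + (-42 - 1*(-28))/453824500 = 49963*(-1/185) + (-42 + 28)*(1/453824500) = -49963/185 - 14*1/453824500 = -49963/185 - 7/226912250 = -2267443349609/8395753250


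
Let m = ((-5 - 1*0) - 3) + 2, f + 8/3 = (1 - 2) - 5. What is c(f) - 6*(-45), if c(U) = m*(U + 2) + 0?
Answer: 310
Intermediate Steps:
f = -26/3 (f = -8/3 + ((1 - 2) - 5) = -8/3 + (-1 - 5) = -8/3 - 6 = -26/3 ≈ -8.6667)
m = -6 (m = ((-5 + 0) - 3) + 2 = (-5 - 3) + 2 = -8 + 2 = -6)
c(U) = -12 - 6*U (c(U) = -6*(U + 2) + 0 = -6*(2 + U) + 0 = (-12 - 6*U) + 0 = -12 - 6*U)
c(f) - 6*(-45) = (-12 - 6*(-26/3)) - 6*(-45) = (-12 + 52) + 270 = 40 + 270 = 310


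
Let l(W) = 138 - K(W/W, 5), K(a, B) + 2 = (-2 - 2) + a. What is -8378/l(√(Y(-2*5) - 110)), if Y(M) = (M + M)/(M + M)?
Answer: -8378/143 ≈ -58.587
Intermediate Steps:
Y(M) = 1 (Y(M) = (2*M)/((2*M)) = (2*M)*(1/(2*M)) = 1)
K(a, B) = -6 + a (K(a, B) = -2 + ((-2 - 2) + a) = -2 + (-4 + a) = -6 + a)
l(W) = 143 (l(W) = 138 - (-6 + W/W) = 138 - (-6 + 1) = 138 - 1*(-5) = 138 + 5 = 143)
-8378/l(√(Y(-2*5) - 110)) = -8378/143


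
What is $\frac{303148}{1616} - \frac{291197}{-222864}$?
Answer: $\frac{4251959389}{22509264} \approx 188.9$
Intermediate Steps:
$\frac{303148}{1616} - \frac{291197}{-222864} = 303148 \cdot \frac{1}{1616} - - \frac{291197}{222864} = \frac{75787}{404} + \frac{291197}{222864} = \frac{4251959389}{22509264}$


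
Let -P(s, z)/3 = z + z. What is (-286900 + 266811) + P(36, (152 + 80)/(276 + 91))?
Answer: -7374055/367 ≈ -20093.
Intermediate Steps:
P(s, z) = -6*z (P(s, z) = -3*(z + z) = -6*z)
(-286900 + 266811) + P(36, (152 + 80)/(276 + 91)) = (-286900 + 266811) - 6*(152 + 80)/(276 + 91) = -20089 - 1392/367 = -7374055/367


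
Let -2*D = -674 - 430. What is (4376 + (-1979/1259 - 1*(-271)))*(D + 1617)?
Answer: 12685600386/1259 ≈ 1.0076e+7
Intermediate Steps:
D = 552 (D = -(-674 - 430)/2 = -½*(-1104) = 552)
(4376 + (-1979/1259 - 1*(-271)))*(D + 1617) = (4376 + (-1979/1259 - 1*(-271)))*(552 + 1617) = (4376 + (-1979*1/1259 + 271))*2169 = (4376 + (-1979/1259 + 271))*2169 = (4376 + 339210/1259)*2169 = (5848594/1259)*2169 = 12685600386/1259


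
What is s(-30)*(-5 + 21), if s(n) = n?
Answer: -480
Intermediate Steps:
s(-30)*(-5 + 21) = -30*(-5 + 21) = -30*16 = -480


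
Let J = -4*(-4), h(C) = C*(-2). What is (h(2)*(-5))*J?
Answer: 320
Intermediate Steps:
h(C) = -2*C
J = 16
(h(2)*(-5))*J = (-2*2*(-5))*16 = -4*(-5)*16 = 20*16 = 320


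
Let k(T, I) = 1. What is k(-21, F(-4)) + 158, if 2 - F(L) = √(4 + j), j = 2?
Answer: 159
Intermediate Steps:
F(L) = 2 - √6 (F(L) = 2 - √(4 + 2) = 2 - √6)
k(-21, F(-4)) + 158 = 1 + 158 = 159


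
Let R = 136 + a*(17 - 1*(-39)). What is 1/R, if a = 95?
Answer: 1/5456 ≈ 0.00018328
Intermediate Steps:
R = 5456 (R = 136 + 95*(17 - 1*(-39)) = 136 + 95*(17 + 39) = 136 + 95*56 = 136 + 5320 = 5456)
1/R = 1/5456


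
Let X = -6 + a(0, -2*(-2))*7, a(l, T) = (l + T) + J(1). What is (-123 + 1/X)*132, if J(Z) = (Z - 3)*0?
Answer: -16230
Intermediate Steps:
J(Z) = 0 (J(Z) = (-3 + Z)*0 = 0)
a(l, T) = T + l (a(l, T) = (l + T) + 0 = (T + l) + 0 = T + l)
X = 22 (X = -6 + (-2*(-2) + 0)*7 = -6 + (4 + 0)*7 = -6 + 4*7 = -6 + 28 = 22)
(-123 + 1/X)*132 = (-123 + 1/22)*132 = -2705/22*132 = -16230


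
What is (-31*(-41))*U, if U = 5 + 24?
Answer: 36859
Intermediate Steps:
U = 29
(-31*(-41))*U = -31*(-41)*29 = 1271*29 = 36859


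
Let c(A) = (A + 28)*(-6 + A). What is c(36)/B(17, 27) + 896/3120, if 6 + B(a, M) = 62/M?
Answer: -101032/195 ≈ -518.11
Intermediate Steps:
B(a, M) = -6 + 62/M
c(A) = (-6 + A)*(28 + A) (c(A) = (28 + A)*(-6 + A) = (-6 + A)*(28 + A))
c(36)/B(17, 27) + 896/3120 = (-168 + 36**2 + 22*36)/(-6 + 62/27) + 896/3120 = (-168 + 1296 + 792)/(-6 + 62*(1/27)) + 896*(1/3120) = 1920/(-6 + 62/27) + 56/195 = 1920/(-100/27) + 56/195 = 1920*(-27/100) + 56/195 = -2592/5 + 56/195 = -101032/195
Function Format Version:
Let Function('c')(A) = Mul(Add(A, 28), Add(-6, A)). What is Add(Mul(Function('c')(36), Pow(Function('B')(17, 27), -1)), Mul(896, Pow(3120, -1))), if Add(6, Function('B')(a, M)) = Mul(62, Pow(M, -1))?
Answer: Rational(-101032, 195) ≈ -518.11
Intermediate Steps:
Function('B')(a, M) = Add(-6, Mul(62, Pow(M, -1)))
Function('c')(A) = Mul(Add(-6, A), Add(28, A)) (Function('c')(A) = Mul(Add(28, A), Add(-6, A)) = Mul(Add(-6, A), Add(28, A)))
Add(Mul(Function('c')(36), Pow(Function('B')(17, 27), -1)), Mul(896, Pow(3120, -1))) = Add(Mul(Add(-168, Pow(36, 2), Mul(22, 36)), Pow(Add(-6, Mul(62, Pow(27, -1))), -1)), Mul(896, Pow(3120, -1))) = Add(Mul(Add(-168, 1296, 792), Pow(Add(-6, Mul(62, Rational(1, 27))), -1)), Mul(896, Rational(1, 3120))) = Add(Mul(1920, Pow(Add(-6, Rational(62, 27)), -1)), Rational(56, 195)) = Add(Mul(1920, Pow(Rational(-100, 27), -1)), Rational(56, 195)) = Add(Mul(1920, Rational(-27, 100)), Rational(56, 195)) = Add(Rational(-2592, 5), Rational(56, 195)) = Rational(-101032, 195)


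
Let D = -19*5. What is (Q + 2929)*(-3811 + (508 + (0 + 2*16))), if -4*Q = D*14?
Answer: -21336733/2 ≈ -1.0668e+7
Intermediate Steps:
D = -95
Q = 665/2 (Q = -(-95)*14/4 = -¼*(-1330) = 665/2 ≈ 332.50)
(Q + 2929)*(-3811 + (508 + (0 + 2*16))) = (665/2 + 2929)*(-3811 + (508 + (0 + 2*16))) = 6523*(-3811 + (508 + (0 + 32)))/2 = 6523*(-3811 + (508 + 32))/2 = 6523*(-3811 + 540)/2 = (6523/2)*(-3271) = -21336733/2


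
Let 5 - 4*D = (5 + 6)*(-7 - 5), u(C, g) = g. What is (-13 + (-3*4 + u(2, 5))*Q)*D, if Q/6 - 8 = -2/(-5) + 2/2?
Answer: -279343/20 ≈ -13967.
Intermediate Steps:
Q = 282/5 (Q = 48 + 6*(-2/(-5) + 2/2) = 48 + 6*(-2*(-1/5) + 2*(1/2)) = 48 + 6*(2/5 + 1) = 48 + 6*(7/5) = 48 + 42/5 = 282/5 ≈ 56.400)
D = 137/4 (D = 5/4 - (5 + 6)*(-7 - 5)/4 = 5/4 - 11*(-12)/4 = 5/4 - 1/4*(-132) = 5/4 + 33 = 137/4 ≈ 34.250)
(-13 + (-3*4 + u(2, 5))*Q)*D = (-13 + (-3*4 + 5)*(282/5))*(137/4) = (-13 + (-12 + 5)*(282/5))*(137/4) = (-13 - 7*282/5)*(137/4) = (-13 - 1974/5)*(137/4) = -2039/5*137/4 = -279343/20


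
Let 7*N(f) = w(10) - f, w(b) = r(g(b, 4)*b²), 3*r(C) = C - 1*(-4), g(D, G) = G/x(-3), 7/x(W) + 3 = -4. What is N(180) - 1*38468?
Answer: -269588/7 ≈ -38513.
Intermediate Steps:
x(W) = -1 (x(W) = 7/(-3 - 4) = 7/(-7) = 7*(-⅐) = -1)
g(D, G) = -G (g(D, G) = G/(-1) = G*(-1) = -G)
r(C) = 4/3 + C/3 (r(C) = (C - 1*(-4))/3 = (C + 4)/3 = (4 + C)/3 = 4/3 + C/3)
w(b) = 4/3 - 4*b²/3 (w(b) = 4/3 + ((-1*4)*b²)/3 = 4/3 + (-4*b²)/3 = 4/3 - 4*b²/3)
N(f) = -132/7 - f/7 (N(f) = ((4/3 - 4/3*10²) - f)/7 = ((4/3 - 4/3*100) - f)/7 = ((4/3 - 400/3) - f)/7 = (-132 - f)/7 = -132/7 - f/7)
N(180) - 1*38468 = (-132/7 - ⅐*180) - 1*38468 = (-132/7 - 180/7) - 38468 = -312/7 - 38468 = -269588/7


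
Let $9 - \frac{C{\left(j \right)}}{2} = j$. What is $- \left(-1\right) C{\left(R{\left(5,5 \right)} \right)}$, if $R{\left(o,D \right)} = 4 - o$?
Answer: $20$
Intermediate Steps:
$C{\left(j \right)} = 18 - 2 j$
$- \left(-1\right) C{\left(R{\left(5,5 \right)} \right)} = - \left(-1\right) \left(18 - 2 \left(4 - 5\right)\right) = - \left(-1\right) \left(18 - -2\right) = - \left(-1\right) \left(18 + 2\right) = - \left(-1\right) 20 = \left(-1\right) \left(-20\right) = 20$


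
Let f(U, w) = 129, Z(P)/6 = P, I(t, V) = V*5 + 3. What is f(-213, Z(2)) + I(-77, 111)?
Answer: 687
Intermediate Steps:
I(t, V) = 3 + 5*V (I(t, V) = 5*V + 3 = 3 + 5*V)
Z(P) = 6*P
f(-213, Z(2)) + I(-77, 111) = 129 + (3 + 5*111) = 129 + (3 + 555) = 129 + 558 = 687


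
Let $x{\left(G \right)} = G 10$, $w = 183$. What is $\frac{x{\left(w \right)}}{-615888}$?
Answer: $- \frac{305}{102648} \approx -0.0029713$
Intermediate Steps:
$x{\left(G \right)} = 10 G$
$\frac{x{\left(w \right)}}{-615888} = \frac{10 \cdot 183}{-615888} = 1830 \left(- \frac{1}{615888}\right) = - \frac{305}{102648}$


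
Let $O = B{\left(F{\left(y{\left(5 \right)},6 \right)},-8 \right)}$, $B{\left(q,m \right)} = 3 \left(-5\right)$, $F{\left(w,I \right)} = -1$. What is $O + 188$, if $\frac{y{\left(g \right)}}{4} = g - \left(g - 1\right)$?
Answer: $173$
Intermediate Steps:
$y{\left(g \right)} = 4$ ($y{\left(g \right)} = 4 \left(g - \left(g - 1\right)\right) = 4 \left(g - \left(-1 + g\right)\right) = 4 \cdot 1 = 4$)
$B{\left(q,m \right)} = -15$
$O = -15$
$O + 188 = -15 + 188 = 173$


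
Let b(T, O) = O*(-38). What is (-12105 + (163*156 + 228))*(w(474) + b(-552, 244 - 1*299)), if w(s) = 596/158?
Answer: 2241443808/79 ≈ 2.8373e+7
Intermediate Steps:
w(s) = 298/79 (w(s) = 596*(1/158) = 298/79)
b(T, O) = -38*O
(-12105 + (163*156 + 228))*(w(474) + b(-552, 244 - 1*299)) = (-12105 + (163*156 + 228))*(298/79 - 38*(244 - 1*299)) = (-12105 + (25428 + 228))*(298/79 - 38*(244 - 299)) = (-12105 + 25656)*(298/79 - 38*(-55)) = 13551*(298/79 + 2090) = 13551*(165408/79) = 2241443808/79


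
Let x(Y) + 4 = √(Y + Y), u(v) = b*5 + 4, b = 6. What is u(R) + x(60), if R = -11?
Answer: 30 + 2*√30 ≈ 40.954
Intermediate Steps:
u(v) = 34 (u(v) = 6*5 + 4 = 30 + 4 = 34)
x(Y) = -4 + √2*√Y (x(Y) = -4 + √(Y + Y) = -4 + √(2*Y) = -4 + √2*√Y)
u(R) + x(60) = 34 + (-4 + √2*√60) = 34 + (-4 + √2*(2*√15)) = 34 + (-4 + 2*√30) = 30 + 2*√30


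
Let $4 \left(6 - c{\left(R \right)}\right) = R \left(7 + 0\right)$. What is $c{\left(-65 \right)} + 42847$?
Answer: $\frac{171867}{4} \approx 42967.0$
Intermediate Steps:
$c{\left(R \right)} = 6 - \frac{7 R}{4}$ ($c{\left(R \right)} = 6 - \frac{R \left(7 + 0\right)}{4} = 6 - \frac{R 7}{4} = 6 - \frac{7 R}{4}$)
$c{\left(-65 \right)} + 42847 = \left(6 - - \frac{455}{4}\right) + 42847 = \left(6 + \frac{455}{4}\right) + 42847 = \frac{479}{4} + 42847 = \frac{171867}{4}$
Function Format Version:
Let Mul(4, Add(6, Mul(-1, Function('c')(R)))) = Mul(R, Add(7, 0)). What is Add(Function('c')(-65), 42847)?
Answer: Rational(171867, 4) ≈ 42967.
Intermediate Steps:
Function('c')(R) = Add(6, Mul(Rational(-7, 4), R)) (Function('c')(R) = Add(6, Mul(Rational(-1, 4), Mul(R, Add(7, 0)))) = Add(6, Mul(Rational(-1, 4), Mul(R, 7))) = Add(6, Mul(Rational(-1, 4), Mul(7, R))) = Add(6, Mul(Rational(-7, 4), R)))
Add(Function('c')(-65), 42847) = Add(Add(6, Mul(Rational(-7, 4), -65)), 42847) = Add(Add(6, Rational(455, 4)), 42847) = Add(Rational(479, 4), 42847) = Rational(171867, 4)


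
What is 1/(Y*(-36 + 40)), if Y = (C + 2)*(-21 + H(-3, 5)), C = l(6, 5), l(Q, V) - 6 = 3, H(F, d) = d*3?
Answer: -1/264 ≈ -0.0037879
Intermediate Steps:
H(F, d) = 3*d
l(Q, V) = 9 (l(Q, V) = 6 + 3 = 9)
C = 9
Y = -66 (Y = (9 + 2)*(-21 + 3*5) = 11*(-21 + 15) = 11*(-6) = -66)
1/(Y*(-36 + 40)) = 1/(-66*(-36 + 40)) = 1/(-66*4) = 1/(-264) = -1/264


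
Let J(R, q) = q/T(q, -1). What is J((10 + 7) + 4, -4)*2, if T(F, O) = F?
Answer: 2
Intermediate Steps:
J(R, q) = 1 (J(R, q) = q/q = 1)
J((10 + 7) + 4, -4)*2 = 1*2 = 2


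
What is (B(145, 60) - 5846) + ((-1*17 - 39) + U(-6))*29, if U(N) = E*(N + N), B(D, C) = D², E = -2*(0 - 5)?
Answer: 10075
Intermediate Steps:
E = 10 (E = -2*(-5) = 10)
U(N) = 20*N (U(N) = 10*(N + N) = 10*(2*N) = 20*N)
(B(145, 60) - 5846) + ((-1*17 - 39) + U(-6))*29 = (145² - 5846) + ((-1*17 - 39) + 20*(-6))*29 = (21025 - 5846) + ((-17 - 39) - 120)*29 = 15179 + (-56 - 120)*29 = 15179 - 176*29 = 15179 - 5104 = 10075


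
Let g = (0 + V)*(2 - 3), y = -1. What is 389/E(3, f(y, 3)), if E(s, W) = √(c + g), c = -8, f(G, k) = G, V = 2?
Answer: -389*I*√10/10 ≈ -123.01*I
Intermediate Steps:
g = -2 (g = (0 + 2)*(2 - 3) = 2*(-1) = -2)
E(s, W) = I*√10 (E(s, W) = √(-8 - 2) = √(-10) = I*√10)
389/E(3, f(y, 3)) = 389/((I*√10)) = 389*(-I*√10/10) = -389*I*√10/10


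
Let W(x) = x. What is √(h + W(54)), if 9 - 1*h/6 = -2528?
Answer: 2*√3819 ≈ 123.60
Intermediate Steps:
h = 15222 (h = 54 - 6*(-2528) = 54 + 15168 = 15222)
√(h + W(54)) = √(15222 + 54) = √15276 = 2*√3819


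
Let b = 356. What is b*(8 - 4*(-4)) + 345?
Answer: 8889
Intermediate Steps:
b*(8 - 4*(-4)) + 345 = 356*(8 - 4*(-4)) + 345 = 356*(8 + 16) + 345 = 356*24 + 345 = 8544 + 345 = 8889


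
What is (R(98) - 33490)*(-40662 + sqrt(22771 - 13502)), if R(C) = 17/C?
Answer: 66726402993/49 - 3282003*sqrt(9269)/98 ≈ 1.3585e+9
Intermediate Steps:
(R(98) - 33490)*(-40662 + sqrt(22771 - 13502)) = (17/98 - 33490)*(-40662 + sqrt(22771 - 13502)) = (17*(1/98) - 33490)*(-40662 + sqrt(9269)) = (17/98 - 33490)*(-40662 + sqrt(9269)) = -3282003*(-40662 + sqrt(9269))/98 = 66726402993/49 - 3282003*sqrt(9269)/98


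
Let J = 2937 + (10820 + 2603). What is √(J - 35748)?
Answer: 2*I*√4847 ≈ 139.24*I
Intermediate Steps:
J = 16360 (J = 2937 + 13423 = 16360)
√(J - 35748) = √(16360 - 35748) = √(-19388) = 2*I*√4847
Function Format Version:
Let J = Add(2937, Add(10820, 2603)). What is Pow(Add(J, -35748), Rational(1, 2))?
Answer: Mul(2, I, Pow(4847, Rational(1, 2))) ≈ Mul(139.24, I)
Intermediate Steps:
J = 16360 (J = Add(2937, 13423) = 16360)
Pow(Add(J, -35748), Rational(1, 2)) = Pow(Add(16360, -35748), Rational(1, 2)) = Pow(-19388, Rational(1, 2)) = Mul(2, I, Pow(4847, Rational(1, 2)))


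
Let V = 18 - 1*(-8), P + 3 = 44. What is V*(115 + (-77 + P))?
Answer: 2054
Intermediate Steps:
P = 41 (P = -3 + 44 = 41)
V = 26 (V = 18 + 8 = 26)
V*(115 + (-77 + P)) = 26*(115 + (-77 + 41)) = 26*(115 - 36) = 26*79 = 2054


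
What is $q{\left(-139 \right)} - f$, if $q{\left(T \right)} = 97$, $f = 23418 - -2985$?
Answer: $-26306$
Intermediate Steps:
$f = 26403$ ($f = 23418 + 2985 = 26403$)
$q{\left(-139 \right)} - f = 97 - 26403 = -26306$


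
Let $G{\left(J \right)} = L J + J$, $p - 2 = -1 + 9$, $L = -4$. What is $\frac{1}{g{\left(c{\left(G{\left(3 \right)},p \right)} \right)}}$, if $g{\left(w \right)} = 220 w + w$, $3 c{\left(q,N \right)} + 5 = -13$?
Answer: $- \frac{1}{1326} \approx -0.00075415$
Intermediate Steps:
$p = 10$ ($p = 2 + \left(-1 + 9\right) = 2 + 8 = 10$)
$G{\left(J \right)} = - 3 J$ ($G{\left(J \right)} = - 4 J + J = - 3 J$)
$c{\left(q,N \right)} = -6$ ($c{\left(q,N \right)} = - \frac{5}{3} + \frac{1}{3} \left(-13\right) = - \frac{5}{3} - \frac{13}{3} = -6$)
$g{\left(w \right)} = 221 w$
$\frac{1}{g{\left(c{\left(G{\left(3 \right)},p \right)} \right)}} = \frac{1}{221 \left(-6\right)} = \frac{1}{-1326} = - \frac{1}{1326}$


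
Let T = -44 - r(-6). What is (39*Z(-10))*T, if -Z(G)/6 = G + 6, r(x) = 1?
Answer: -42120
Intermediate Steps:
Z(G) = -36 - 6*G (Z(G) = -6*(G + 6) = -6*(6 + G) = -36 - 6*G)
T = -45 (T = -44 - 1*1 = -44 - 1 = -45)
(39*Z(-10))*T = (39*(-36 - 6*(-10)))*(-45) = (39*(-36 + 60))*(-45) = (39*24)*(-45) = 936*(-45) = -42120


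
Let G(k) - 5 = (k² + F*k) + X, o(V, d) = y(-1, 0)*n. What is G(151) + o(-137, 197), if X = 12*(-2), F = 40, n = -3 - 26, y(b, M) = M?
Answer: 28822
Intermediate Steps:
n = -29
o(V, d) = 0 (o(V, d) = 0*(-29) = 0)
X = -24
G(k) = -19 + k² + 40*k (G(k) = 5 + ((k² + 40*k) - 24) = 5 + (-24 + k² + 40*k) = -19 + k² + 40*k)
G(151) + o(-137, 197) = (-19 + 151² + 40*151) + 0 = (-19 + 22801 + 6040) + 0 = 28822 + 0 = 28822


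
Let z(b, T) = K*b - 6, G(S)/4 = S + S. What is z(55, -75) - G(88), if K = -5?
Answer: -985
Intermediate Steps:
G(S) = 8*S (G(S) = 4*(S + S) = 4*(2*S) = 8*S)
z(b, T) = -6 - 5*b (z(b, T) = -5*b - 6 = -6 - 5*b)
z(55, -75) - G(88) = (-6 - 5*55) - 8*88 = (-6 - 275) - 1*704 = -281 - 704 = -985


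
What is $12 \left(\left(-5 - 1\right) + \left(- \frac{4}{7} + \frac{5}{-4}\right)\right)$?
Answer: $- \frac{657}{7} \approx -93.857$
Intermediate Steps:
$12 \left(\left(-5 - 1\right) + \left(- \frac{4}{7} + \frac{5}{-4}\right)\right) = 12 \left(\left(-5 - 1\right) + \left(\left(-4\right) \frac{1}{7} + 5 \left(- \frac{1}{4}\right)\right)\right) = 12 \left(-6 - \frac{51}{28}\right) = 12 \left(- \frac{219}{28}\right) = - \frac{657}{7}$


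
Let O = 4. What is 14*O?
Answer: 56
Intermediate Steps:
14*O = 14*4 = 56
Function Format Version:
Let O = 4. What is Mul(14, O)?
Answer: 56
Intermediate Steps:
Mul(14, O) = Mul(14, 4) = 56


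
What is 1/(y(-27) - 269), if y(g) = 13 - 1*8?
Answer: -1/264 ≈ -0.0037879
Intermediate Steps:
y(g) = 5 (y(g) = 13 - 8 = 5)
1/(y(-27) - 269) = 1/(5 - 269) = 1/(-264) = -1/264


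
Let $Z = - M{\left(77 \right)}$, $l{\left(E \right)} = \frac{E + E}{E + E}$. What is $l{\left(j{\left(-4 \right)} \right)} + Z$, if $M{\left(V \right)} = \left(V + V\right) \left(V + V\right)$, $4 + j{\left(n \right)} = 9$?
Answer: $-23715$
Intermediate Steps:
$j{\left(n \right)} = 5$ ($j{\left(n \right)} = -4 + 9 = 5$)
$M{\left(V \right)} = 4 V^{2}$ ($M{\left(V \right)} = 2 V 2 V = 4 V^{2}$)
$l{\left(E \right)} = 1$ ($l{\left(E \right)} = \frac{2 E}{2 E} = 2 E \frac{1}{2 E} = 1$)
$Z = -23716$ ($Z = - 4 \cdot 77^{2} = - 4 \cdot 5929 = \left(-1\right) 23716 = -23716$)
$l{\left(j{\left(-4 \right)} \right)} + Z = 1 - 23716 = -23715$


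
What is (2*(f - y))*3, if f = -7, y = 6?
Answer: -78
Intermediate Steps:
(2*(f - y))*3 = (2*(-7 - 1*6))*3 = (2*(-7 - 6))*3 = (2*(-13))*3 = -26*3 = -78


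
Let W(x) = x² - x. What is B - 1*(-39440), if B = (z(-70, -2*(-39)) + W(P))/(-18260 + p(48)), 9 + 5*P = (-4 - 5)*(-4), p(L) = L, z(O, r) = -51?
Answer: 17957032681/455300 ≈ 39440.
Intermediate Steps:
P = 27/5 (P = -9/5 + ((-4 - 5)*(-4))/5 = -9/5 + (-9*(-4))/5 = -9/5 + (⅕)*36 = -9/5 + 36/5 = 27/5 ≈ 5.4000)
B = 681/455300 (B = (-51 + 27*(-1 + 27/5)/5)/(-18260 + 48) = (-51 + (27/5)*(22/5))/(-18212) = (-51 + 594/25)*(-1/18212) = -681/25*(-1/18212) = 681/455300 ≈ 0.0014957)
B - 1*(-39440) = 681/455300 - 1*(-39440) = 681/455300 + 39440 = 17957032681/455300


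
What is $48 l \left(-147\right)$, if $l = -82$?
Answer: $578592$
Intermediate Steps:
$48 l \left(-147\right) = 48 \left(-82\right) \left(-147\right) = \left(-3936\right) \left(-147\right) = 578592$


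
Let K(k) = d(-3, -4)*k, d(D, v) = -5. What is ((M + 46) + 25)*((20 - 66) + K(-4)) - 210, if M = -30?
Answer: -1276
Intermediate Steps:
K(k) = -5*k
((M + 46) + 25)*((20 - 66) + K(-4)) - 210 = ((-30 + 46) + 25)*((20 - 66) - 5*(-4)) - 210 = (16 + 25)*(-46 + 20) - 210 = 41*(-26) - 210 = -1066 - 210 = -1276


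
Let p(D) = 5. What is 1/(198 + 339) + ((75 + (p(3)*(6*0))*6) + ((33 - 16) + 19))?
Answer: 59608/537 ≈ 111.00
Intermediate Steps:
1/(198 + 339) + ((75 + (p(3)*(6*0))*6) + ((33 - 16) + 19)) = 1/(198 + 339) + ((75 + (5*(6*0))*6) + ((33 - 16) + 19)) = 1/537 + ((75 + (5*0)*6) + (17 + 19)) = 1/537 + ((75 + 0*6) + 36) = 1/537 + ((75 + 0) + 36) = 1/537 + (75 + 36) = 1/537 + 111 = 59608/537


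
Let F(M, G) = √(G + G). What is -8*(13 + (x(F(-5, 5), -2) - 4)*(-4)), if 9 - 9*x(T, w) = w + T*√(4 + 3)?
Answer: -1736/9 - 32*√70/9 ≈ -222.64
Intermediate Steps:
F(M, G) = √2*√G (F(M, G) = √(2*G) = √2*√G)
x(T, w) = 1 - w/9 - T*√7/9 (x(T, w) = 1 - (w + T*√(4 + 3))/9 = 1 - (w + T*√7)/9 = 1 + (-w/9 - T*√7/9) = 1 - w/9 - T*√7/9)
-8*(13 + (x(F(-5, 5), -2) - 4)*(-4)) = -8*(13 + ((1 - ⅑*(-2) - √2*√5*√7/9) - 4)*(-4)) = -8*(13 + ((1 + 2/9 - √10*√7/9) - 4)*(-4)) = -8*(13 + ((1 + 2/9 - √70/9) - 4)*(-4)) = -8*(13 + ((11/9 - √70/9) - 4)*(-4)) = -8*(13 + (-25/9 - √70/9)*(-4)) = -8*(13 + (100/9 + 4*√70/9)) = -8*(217/9 + 4*√70/9) = -1736/9 - 32*√70/9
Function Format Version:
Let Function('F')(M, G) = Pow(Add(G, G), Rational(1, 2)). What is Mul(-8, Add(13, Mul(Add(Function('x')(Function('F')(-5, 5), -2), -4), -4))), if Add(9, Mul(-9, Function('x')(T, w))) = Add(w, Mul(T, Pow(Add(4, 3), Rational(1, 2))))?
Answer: Add(Rational(-1736, 9), Mul(Rational(-32, 9), Pow(70, Rational(1, 2)))) ≈ -222.64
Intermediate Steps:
Function('F')(M, G) = Mul(Pow(2, Rational(1, 2)), Pow(G, Rational(1, 2))) (Function('F')(M, G) = Pow(Mul(2, G), Rational(1, 2)) = Mul(Pow(2, Rational(1, 2)), Pow(G, Rational(1, 2))))
Function('x')(T, w) = Add(1, Mul(Rational(-1, 9), w), Mul(Rational(-1, 9), T, Pow(7, Rational(1, 2)))) (Function('x')(T, w) = Add(1, Mul(Rational(-1, 9), Add(w, Mul(T, Pow(Add(4, 3), Rational(1, 2)))))) = Add(1, Mul(Rational(-1, 9), Add(w, Mul(T, Pow(7, Rational(1, 2)))))) = Add(1, Add(Mul(Rational(-1, 9), w), Mul(Rational(-1, 9), T, Pow(7, Rational(1, 2))))) = Add(1, Mul(Rational(-1, 9), w), Mul(Rational(-1, 9), T, Pow(7, Rational(1, 2)))))
Mul(-8, Add(13, Mul(Add(Function('x')(Function('F')(-5, 5), -2), -4), -4))) = Mul(-8, Add(13, Mul(Add(Add(1, Mul(Rational(-1, 9), -2), Mul(Rational(-1, 9), Mul(Pow(2, Rational(1, 2)), Pow(5, Rational(1, 2))), Pow(7, Rational(1, 2)))), -4), -4))) = Mul(-8, Add(13, Mul(Add(Add(1, Rational(2, 9), Mul(Rational(-1, 9), Pow(10, Rational(1, 2)), Pow(7, Rational(1, 2)))), -4), -4))) = Mul(-8, Add(13, Mul(Add(Add(1, Rational(2, 9), Mul(Rational(-1, 9), Pow(70, Rational(1, 2)))), -4), -4))) = Mul(-8, Add(13, Mul(Add(Add(Rational(11, 9), Mul(Rational(-1, 9), Pow(70, Rational(1, 2)))), -4), -4))) = Mul(-8, Add(13, Mul(Add(Rational(-25, 9), Mul(Rational(-1, 9), Pow(70, Rational(1, 2)))), -4))) = Mul(-8, Add(13, Add(Rational(100, 9), Mul(Rational(4, 9), Pow(70, Rational(1, 2)))))) = Mul(-8, Add(Rational(217, 9), Mul(Rational(4, 9), Pow(70, Rational(1, 2))))) = Add(Rational(-1736, 9), Mul(Rational(-32, 9), Pow(70, Rational(1, 2))))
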